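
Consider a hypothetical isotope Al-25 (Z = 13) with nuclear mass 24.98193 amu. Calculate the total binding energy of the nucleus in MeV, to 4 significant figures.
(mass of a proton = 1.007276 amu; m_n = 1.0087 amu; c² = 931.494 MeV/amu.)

202.2 MeV

With 13 protons and 12 neutrons (A = 25):
Mass of separated nucleons = 13(1.007276) + 12(1.0087) = 13.094588 + 12.1044 = 25.198988 amu
The mass defect is 25.198988 − 24.98193 = 0.217058 amu.
Binding energy = Δm·c² = 0.217058 × 931.494 MeV/amu = 202.188 MeV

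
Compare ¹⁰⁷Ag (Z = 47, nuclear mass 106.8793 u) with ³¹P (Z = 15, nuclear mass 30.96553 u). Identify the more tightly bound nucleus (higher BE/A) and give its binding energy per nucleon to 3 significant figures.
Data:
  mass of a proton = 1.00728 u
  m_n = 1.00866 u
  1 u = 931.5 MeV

¹⁰⁷Ag; 8.55 MeV/nucleon

¹⁰⁷Ag: Σm = 47(1.00728) + 60(1.00866) = 107.86176 u; Δm = 0.98246 u; E_B = 915.16 MeV; E_B/A = 8.553 MeV
³¹P: Σm = 15(1.00728) + 16(1.00866) = 31.24776 u; Δm = 0.28223 u; E_B = 262.90 MeV; E_B/A = 8.481 MeV
¹⁰⁷Ag has the higher binding energy per nucleon, so it is the more tightly bound nucleus.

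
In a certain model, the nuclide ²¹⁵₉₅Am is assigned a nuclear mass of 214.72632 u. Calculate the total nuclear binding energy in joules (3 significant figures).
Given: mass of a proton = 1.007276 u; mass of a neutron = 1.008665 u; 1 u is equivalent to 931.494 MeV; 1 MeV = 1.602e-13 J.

The nucleus contains 95 protons and 215 − 95 = 120 neutrons.
Σm = 95·m_p + 120·m_n = 95.691220 + 121.039800 = 216.731020 u
The mass defect is 216.731020 − 214.72632 = 2.004700 u.
E_B = 2.004700 × 931.494 = 1867.37 MeV
In joules: 1867.37 MeV × 1.602e-13 J/MeV = 2.9915e-10 J

2.99e-10 J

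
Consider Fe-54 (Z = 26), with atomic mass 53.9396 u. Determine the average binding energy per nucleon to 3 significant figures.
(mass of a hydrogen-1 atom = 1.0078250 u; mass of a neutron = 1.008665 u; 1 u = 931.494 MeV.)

8.74 MeV/nucleon

Mass of separated nucleons = 26(1.0078250) + 28(1.008665) = 26.2034500 + 28.242620 = 54.4460700 u
The mass defect is 54.4460700 − 53.9396 = 0.5064700 u.
Binding energy = Δm·c² = 0.5064700 × 931.494 MeV/u = 471.774 MeV
Dividing by A = 54 gives 8.737 MeV per nucleon.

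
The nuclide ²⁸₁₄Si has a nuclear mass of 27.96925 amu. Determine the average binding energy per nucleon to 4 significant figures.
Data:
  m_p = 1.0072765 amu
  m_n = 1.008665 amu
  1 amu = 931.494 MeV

Z = 14, so N = A − Z = 28 − 14 = 14.
Total constituent mass: 14 × 1.0072765 + 14 × 1.008665 = 28.2231810 amu
Δm = 28.2231810 − 27.96925 = 0.2539310 amu
Binding energy = Δm·c² = 0.2539310 × 931.494 MeV/amu = 236.535 MeV
Dividing by A = 28 gives 8.448 MeV per nucleon.

8.448 MeV/nucleon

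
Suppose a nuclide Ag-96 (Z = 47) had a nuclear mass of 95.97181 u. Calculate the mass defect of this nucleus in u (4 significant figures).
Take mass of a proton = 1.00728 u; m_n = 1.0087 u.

0.7967 u

Total constituent mass: 47 × 1.00728 + 49 × 1.0087 = 96.76846 u
Δm = 96.76846 − 95.97181 = 0.79665 u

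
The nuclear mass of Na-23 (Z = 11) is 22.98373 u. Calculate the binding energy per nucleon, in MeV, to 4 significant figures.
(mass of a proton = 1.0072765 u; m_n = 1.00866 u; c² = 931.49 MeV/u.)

8.109 MeV/nucleon

The nucleus contains 11 protons and 23 − 11 = 12 neutrons.
Total constituent mass: 11 × 1.0072765 + 12 × 1.00866 = 23.1839615 u
Δm = 23.1839615 − 22.98373 = 0.2002315 u
Binding energy = Δm·c² = 0.2002315 × 931.49 MeV/u = 186.514 MeV
BE/A = 186.514 MeV / 23 = 8.109 MeV/nucleon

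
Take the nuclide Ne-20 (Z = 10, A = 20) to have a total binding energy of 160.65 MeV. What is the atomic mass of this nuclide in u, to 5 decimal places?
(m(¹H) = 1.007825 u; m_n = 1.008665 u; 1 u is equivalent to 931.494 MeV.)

19.99244 u

Mass defect = 160.65 MeV / (931.494 MeV/u) = 0.1724649 u
Constituent mass = 10(1.007825) + 10(1.008665) = 20.164900 u
Atomic mass = 20.164900 − 0.1724649 = 19.9924351 u ≈ 19.99244 u (to 5 decimal places)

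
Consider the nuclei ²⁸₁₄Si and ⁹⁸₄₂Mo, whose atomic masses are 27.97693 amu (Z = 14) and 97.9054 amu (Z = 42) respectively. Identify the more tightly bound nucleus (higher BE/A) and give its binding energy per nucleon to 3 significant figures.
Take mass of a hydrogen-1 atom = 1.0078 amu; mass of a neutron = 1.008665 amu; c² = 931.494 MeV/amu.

⁹⁸₄₂Mo; 8.63 MeV/nucleon

²⁸₁₄Si: Σm = 14(1.0078) + 14(1.008665) = 28.230510 amu; Δm = 0.253580 amu; E_B = 236.21 MeV; E_B/A = 8.436 MeV
⁹⁸₄₂Mo: Σm = 42(1.0078) + 56(1.008665) = 98.812840 amu; Δm = 0.907440 amu; E_B = 845.27 MeV; E_B/A = 8.625 MeV
⁹⁸₄₂Mo has the higher binding energy per nucleon, so it is the more tightly bound nucleus.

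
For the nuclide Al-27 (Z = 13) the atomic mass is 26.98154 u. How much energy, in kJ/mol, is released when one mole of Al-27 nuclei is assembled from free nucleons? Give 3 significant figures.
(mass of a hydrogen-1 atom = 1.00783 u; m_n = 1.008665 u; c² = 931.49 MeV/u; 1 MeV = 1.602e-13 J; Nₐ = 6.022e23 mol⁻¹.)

2.17e+10 kJ/mol

Σm = 13·m(¹H) + 14·m_n = 13.10179 + 14.121310 = 27.223100 u
Mass defect Δm = 27.223100 − 26.98154 = 0.241560 u
E_B = 0.241560 × 931.49 = 225.011 MeV
Per nucleus in joules: 225.011 MeV × 1.602e-13 J/MeV = 3.6047e-11 J
Per mole: 3.6047e-11 J × 6.022e23 mol⁻¹ = 2.1708e+13 J/mol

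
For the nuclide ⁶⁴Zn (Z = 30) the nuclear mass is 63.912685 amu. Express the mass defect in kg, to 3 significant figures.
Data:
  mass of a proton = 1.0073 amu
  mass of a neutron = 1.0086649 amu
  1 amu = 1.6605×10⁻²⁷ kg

9.98e-28 kg

Σm = 30·m_p + 34·m_n = 30.2190 + 34.2946066 = 64.5136066 amu
Mass defect Δm = 64.5136066 − 63.912685 = 0.6009216 amu
In SI units: 0.6009216 amu × 1.6605×10⁻²⁷ kg/amu = 9.9783e-28 kg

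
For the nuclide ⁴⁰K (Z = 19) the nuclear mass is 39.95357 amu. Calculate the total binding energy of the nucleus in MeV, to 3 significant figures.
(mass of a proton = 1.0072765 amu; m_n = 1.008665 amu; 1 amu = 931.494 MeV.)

342 MeV

With 19 protons and 21 neutrons (A = 40):
Σm = 19·m_p + 21·m_n = 19.1382535 + 21.181965 = 40.3202185 amu
The mass defect is 40.3202185 − 39.95357 = 0.3666485 amu.
E_B = 0.3666485 × 931.494 = 341.531 MeV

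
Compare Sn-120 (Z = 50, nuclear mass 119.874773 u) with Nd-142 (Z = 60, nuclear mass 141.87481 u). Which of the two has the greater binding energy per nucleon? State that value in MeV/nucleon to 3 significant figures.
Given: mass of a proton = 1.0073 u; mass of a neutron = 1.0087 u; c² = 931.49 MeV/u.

Sn-120: Σm = 50(1.0073) + 70(1.0087) = 120.9740 u; Δm = 1.099227 u; E_B = 1023.9 MeV; E_B/A = 8.533 MeV
Nd-142: Σm = 60(1.0073) + 82(1.0087) = 143.1514 u; Δm = 1.27659 u; E_B = 1189.1 MeV; E_B/A = 8.374 MeV
Sn-120 has the higher binding energy per nucleon, so it is the more tightly bound nucleus.

Sn-120; 8.53 MeV/nucleon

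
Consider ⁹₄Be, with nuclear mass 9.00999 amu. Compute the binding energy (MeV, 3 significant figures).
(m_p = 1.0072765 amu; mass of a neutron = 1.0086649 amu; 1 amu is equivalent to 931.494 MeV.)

58.2 MeV

Mass of separated nucleons = 4(1.0072765) + 5(1.0086649) = 4.0291060 + 5.0433245 = 9.0724305 amu
Δm = 9.0724305 − 9.00999 = 0.0624405 amu
E_B = 0.0624405 × 931.494 = 58.1630 MeV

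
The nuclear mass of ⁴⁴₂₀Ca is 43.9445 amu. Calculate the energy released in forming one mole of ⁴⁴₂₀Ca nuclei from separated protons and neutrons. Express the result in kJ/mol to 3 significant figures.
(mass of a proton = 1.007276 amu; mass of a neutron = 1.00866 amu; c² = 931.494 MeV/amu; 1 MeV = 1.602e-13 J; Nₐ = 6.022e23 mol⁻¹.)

3.67e+10 kJ/mol

Z = 20, so N = A − Z = 44 − 20 = 24.
Σm = 20·m_p + 24·m_n = 20.145520 + 24.20784 = 44.353360 amu
Mass defect Δm = 44.353360 − 43.9445 = 0.408860 amu
E_B = 0.408860 × 931.494 = 380.851 MeV
Per nucleus in joules: 380.851 MeV × 1.602e-13 J/MeV = 6.1012e-11 J
Per mole: 6.1012e-11 J × 6.022e23 mol⁻¹ = 3.6741e+13 J/mol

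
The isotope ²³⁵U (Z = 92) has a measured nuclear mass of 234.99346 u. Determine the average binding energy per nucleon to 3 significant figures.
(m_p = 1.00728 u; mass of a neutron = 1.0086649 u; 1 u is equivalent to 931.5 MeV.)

7.59 MeV/nucleon

With 92 protons and 143 neutrons (A = 235):
Mass of separated nucleons = 92(1.00728) + 143(1.0086649) = 92.66976 + 144.2390807 = 236.9088407 u
The mass defect is 236.9088407 − 234.99346 = 1.9153807 u.
Converting to energy: 1.9153807 u × 931.5 MeV/u = 1784.18 MeV
Per nucleon: 1784.18 / 235 = 7.592 MeV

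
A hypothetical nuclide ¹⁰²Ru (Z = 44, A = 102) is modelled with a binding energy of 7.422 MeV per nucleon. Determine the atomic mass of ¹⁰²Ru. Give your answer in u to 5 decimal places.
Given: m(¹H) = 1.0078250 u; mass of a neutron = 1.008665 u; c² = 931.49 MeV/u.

Total binding energy = 102 × 7.422 = 757.044 MeV
Mass defect = 757.044 MeV / (931.49 MeV/u) = 0.8127237 u
Constituent mass = 44(1.0078250) + 58(1.008665) = 102.8468700 u
Atomic mass = 102.8468700 − 0.8127237 = 102.0341463 u ≈ 102.03415 u (to 5 decimal places)

102.03415 u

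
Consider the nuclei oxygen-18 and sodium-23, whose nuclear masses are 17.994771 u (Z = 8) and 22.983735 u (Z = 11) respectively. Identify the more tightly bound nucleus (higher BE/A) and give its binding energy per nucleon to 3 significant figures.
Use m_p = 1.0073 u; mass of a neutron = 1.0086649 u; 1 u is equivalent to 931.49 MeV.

oxygen-18: Σm = 8(1.0073) + 10(1.0086649) = 18.1450490 u; Δm = 0.1502780 u; E_B = 139.98 MeV; E_B/A = 7.777 MeV
sodium-23: Σm = 11(1.0073) + 12(1.0086649) = 23.1842788 u; Δm = 0.2005438 u; E_B = 186.80 MeV; E_B/A = 8.122 MeV
sodium-23 has the higher binding energy per nucleon, so it is the more tightly bound nucleus.

sodium-23; 8.12 MeV/nucleon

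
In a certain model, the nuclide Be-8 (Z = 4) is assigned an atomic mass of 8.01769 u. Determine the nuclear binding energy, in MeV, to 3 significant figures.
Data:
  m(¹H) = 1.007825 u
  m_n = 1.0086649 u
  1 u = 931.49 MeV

45.0 MeV

Σm = 4·m(¹H) + 4·m_n = 4.031300 + 4.0346596 = 8.0659596 u
Δm = 8.0659596 − 8.01769 = 0.0482696 u
E_B = 0.0482696 × 931.49 = 44.9626 MeV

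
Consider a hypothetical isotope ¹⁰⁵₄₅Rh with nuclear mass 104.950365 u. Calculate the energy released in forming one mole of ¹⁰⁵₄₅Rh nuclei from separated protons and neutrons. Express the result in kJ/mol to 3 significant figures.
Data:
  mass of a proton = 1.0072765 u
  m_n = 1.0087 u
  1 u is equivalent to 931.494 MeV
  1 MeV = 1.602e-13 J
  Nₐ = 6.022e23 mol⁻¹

8.08e+10 kJ/mol

Z = 45, so N = A − Z = 105 − 45 = 60.
Mass of separated nucleons = 45(1.0072765) + 60(1.0087) = 45.3274425 + 60.5220 = 105.8494425 u
The mass defect is 105.8494425 − 104.950365 = 0.8990775 u.
Binding energy = Δm·c² = 0.8990775 × 931.494 MeV/u = 837.485 MeV
Per nucleus in joules: 837.485 MeV × 1.602e-13 J/MeV = 1.3417e-10 J
Per mole: 1.3417e-10 J × 6.022e23 mol⁻¹ = 8.0797e+13 J/mol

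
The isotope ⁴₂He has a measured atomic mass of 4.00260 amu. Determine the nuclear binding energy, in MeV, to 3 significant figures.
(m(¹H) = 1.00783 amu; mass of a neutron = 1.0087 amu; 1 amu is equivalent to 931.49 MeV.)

28.4 MeV

Mass of separated nucleons = 2(1.00783) + 2(1.0087) = 2.01566 + 2.0174 = 4.03306 amu
The mass defect is 4.03306 − 4.00260 = 0.03046 amu.
Binding energy = Δm·c² = 0.03046 × 931.49 MeV/amu = 28.3732 MeV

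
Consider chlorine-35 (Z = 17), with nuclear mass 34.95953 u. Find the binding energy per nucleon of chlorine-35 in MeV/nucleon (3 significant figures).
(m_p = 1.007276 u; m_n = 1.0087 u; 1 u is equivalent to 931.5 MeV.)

The nucleus contains 17 protons and 35 − 17 = 18 neutrons.
Σm = 17·m_p + 18·m_n = 17.123692 + 18.1566 = 35.280292 u
The mass defect is 35.280292 − 34.95953 = 0.320762 u.
Converting to energy: 0.320762 u × 931.5 MeV/u = 298.790 MeV
Per nucleon: 298.790 / 35 = 8.537 MeV

8.54 MeV/nucleon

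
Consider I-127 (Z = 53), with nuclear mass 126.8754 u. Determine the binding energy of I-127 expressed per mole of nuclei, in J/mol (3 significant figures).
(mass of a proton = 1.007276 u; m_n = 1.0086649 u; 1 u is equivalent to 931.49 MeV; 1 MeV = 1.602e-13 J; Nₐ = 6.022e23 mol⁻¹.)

Mass of separated nucleons = 53(1.007276) + 74(1.0086649) = 53.385628 + 74.6412026 = 128.0268306 u
Mass defect Δm = 128.0268306 − 126.8754 = 1.1514306 u
Binding energy = Δm·c² = 1.1514306 × 931.49 MeV/u = 1072.55 MeV
Per nucleus in joules: 1072.55 MeV × 1.602e-13 J/MeV = 1.7182e-10 J
Per mole: 1.7182e-10 J × 6.022e23 mol⁻¹ = 1.0347e+14 J/mol

1.03e+14 J/mol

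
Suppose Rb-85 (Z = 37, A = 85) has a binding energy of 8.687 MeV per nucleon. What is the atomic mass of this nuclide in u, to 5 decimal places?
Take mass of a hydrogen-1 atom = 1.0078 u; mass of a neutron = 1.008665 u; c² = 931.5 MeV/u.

Total binding energy = 85 × 8.687 = 738.395 MeV
Mass defect = 738.395 MeV / (931.5 MeV/u) = 0.7926946 u
Constituent mass = 37(1.0078) + 48(1.008665) = 85.704520 u
Atomic mass = 85.704520 − 0.7926946 = 84.9118254 u ≈ 84.91183 u (to 5 decimal places)

84.91183 u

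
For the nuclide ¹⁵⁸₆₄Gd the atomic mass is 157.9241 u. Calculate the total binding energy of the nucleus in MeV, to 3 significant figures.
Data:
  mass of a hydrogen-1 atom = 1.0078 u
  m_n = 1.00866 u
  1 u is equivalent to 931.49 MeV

1290 MeV

Total constituent mass: 64 × 1.0078 + 94 × 1.00866 = 159.31324 u
Δm = 159.31324 − 157.9241 = 1.38914 u
Binding energy = Δm·c² = 1.38914 × 931.49 MeV/u = 1293.97 MeV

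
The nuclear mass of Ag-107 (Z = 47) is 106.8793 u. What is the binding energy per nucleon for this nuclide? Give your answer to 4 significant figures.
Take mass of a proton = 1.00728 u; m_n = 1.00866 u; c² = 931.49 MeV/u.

8.553 MeV/nucleon

The nucleus contains 47 protons and 107 − 47 = 60 neutrons.
Total constituent mass: 47 × 1.00728 + 60 × 1.00866 = 107.86176 u
The mass defect is 107.86176 − 106.8793 = 0.98246 u.
E_B = 0.98246 × 931.49 = 915.152 MeV
BE/A = 915.152 MeV / 107 = 8.553 MeV/nucleon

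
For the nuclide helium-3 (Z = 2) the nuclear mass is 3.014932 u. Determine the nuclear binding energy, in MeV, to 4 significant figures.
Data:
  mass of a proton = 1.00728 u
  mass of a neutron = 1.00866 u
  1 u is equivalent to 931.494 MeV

7.720 MeV

Z = 2, so N = A − Z = 3 − 2 = 1.
Total constituent mass: 2 × 1.00728 + 1 × 1.00866 = 3.02322 u
The mass defect is 3.02322 − 3.014932 = 0.008288 u.
E_B = 0.008288 × 931.494 = 7.72022 MeV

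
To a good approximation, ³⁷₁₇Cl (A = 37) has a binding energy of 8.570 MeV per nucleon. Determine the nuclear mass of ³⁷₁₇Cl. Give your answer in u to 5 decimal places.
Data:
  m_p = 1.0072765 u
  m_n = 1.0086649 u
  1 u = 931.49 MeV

Total binding energy = 37 × 8.570 = 317.090 MeV
Mass defect = 317.090 MeV / (931.49 MeV/u) = 0.3404116 u
Constituent mass = 17(1.0072765) + 20(1.0086649) = 37.2969985 u
Nuclear mass = 37.2969985 − 0.3404116 = 36.9565869 u ≈ 36.95659 u (to 5 decimal places)

36.95659 u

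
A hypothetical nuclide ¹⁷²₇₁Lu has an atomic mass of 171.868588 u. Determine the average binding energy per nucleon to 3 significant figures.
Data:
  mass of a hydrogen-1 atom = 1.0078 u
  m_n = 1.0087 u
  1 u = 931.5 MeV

Σm = 71·m(¹H) + 101·m_n = 71.5538 + 101.8787 = 173.4325 u
Mass defect Δm = 173.4325 − 171.868588 = 1.563912 u
Converting to energy: 1.563912 u × 931.5 MeV/u = 1456.78 MeV
Dividing by A = 172 gives 8.470 MeV per nucleon.

8.47 MeV/nucleon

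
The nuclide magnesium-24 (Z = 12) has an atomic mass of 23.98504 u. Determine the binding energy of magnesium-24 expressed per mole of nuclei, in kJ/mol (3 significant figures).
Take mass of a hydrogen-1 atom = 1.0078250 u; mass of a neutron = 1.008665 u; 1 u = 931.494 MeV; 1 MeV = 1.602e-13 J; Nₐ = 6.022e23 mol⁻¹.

1.91e+10 kJ/mol

Total constituent mass: 12 × 1.0078250 + 12 × 1.008665 = 24.1978800 u
Mass defect Δm = 24.1978800 − 23.98504 = 0.2128400 u
Binding energy = Δm·c² = 0.2128400 × 931.494 MeV/u = 198.259 MeV
Per nucleus in joules: 198.259 MeV × 1.602e-13 J/MeV = 3.1761e-11 J
Per mole: 3.1761e-11 J × 6.022e23 mol⁻¹ = 1.9126e+13 J/mol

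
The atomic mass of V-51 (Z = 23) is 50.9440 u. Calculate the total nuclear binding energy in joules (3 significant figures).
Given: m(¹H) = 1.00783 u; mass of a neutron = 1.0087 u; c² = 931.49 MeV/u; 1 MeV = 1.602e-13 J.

Σm = 23·m(¹H) + 28·m_n = 23.18009 + 28.2436 = 51.42369 u
Δm = 51.42369 − 50.9440 = 0.47969 u
Binding energy = Δm·c² = 0.47969 × 931.49 MeV/u = 446.826 MeV
In joules: 446.826 MeV × 1.602e-13 J/MeV = 7.1582e-11 J

7.16e-11 J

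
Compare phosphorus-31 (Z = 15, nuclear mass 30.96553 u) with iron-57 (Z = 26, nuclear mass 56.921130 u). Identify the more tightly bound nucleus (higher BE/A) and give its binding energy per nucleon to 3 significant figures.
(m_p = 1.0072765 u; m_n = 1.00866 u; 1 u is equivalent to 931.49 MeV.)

iron-57; 8.77 MeV/nucleon

phosphorus-31: Σm = 15(1.0072765) + 16(1.00866) = 31.2477075 u; Δm = 0.2821775 u; E_B = 262.85 MeV; E_B/A = 8.479 MeV
iron-57: Σm = 26(1.0072765) + 31(1.00866) = 57.4576490 u; Δm = 0.5365190 u; E_B = 499.76 MeV; E_B/A = 8.768 MeV
iron-57 has the higher binding energy per nucleon, so it is the more tightly bound nucleus.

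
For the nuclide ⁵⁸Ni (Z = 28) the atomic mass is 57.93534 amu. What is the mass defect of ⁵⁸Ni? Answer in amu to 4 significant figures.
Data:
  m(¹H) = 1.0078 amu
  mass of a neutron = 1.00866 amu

Mass of separated nucleons = 28(1.0078) + 30(1.00866) = 28.2184 + 30.25980 = 58.47820 amu
The mass defect is 58.47820 − 57.93534 = 0.54286 amu.

0.5429 amu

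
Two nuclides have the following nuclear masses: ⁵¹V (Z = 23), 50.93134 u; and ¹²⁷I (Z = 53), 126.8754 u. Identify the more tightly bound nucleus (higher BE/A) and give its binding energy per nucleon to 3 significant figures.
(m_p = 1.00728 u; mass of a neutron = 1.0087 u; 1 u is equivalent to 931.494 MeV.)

⁵¹V; 8.76 MeV/nucleon

⁵¹V: Σm = 23(1.00728) + 28(1.0087) = 51.41104 u; Δm = 0.47970 u; E_B = 446.84 MeV; E_B/A = 8.762 MeV
¹²⁷I: Σm = 53(1.00728) + 74(1.0087) = 128.02964 u; Δm = 1.15424 u; E_B = 1075.2 MeV; E_B/A = 8.466 MeV
⁵¹V has the higher binding energy per nucleon, so it is the more tightly bound nucleus.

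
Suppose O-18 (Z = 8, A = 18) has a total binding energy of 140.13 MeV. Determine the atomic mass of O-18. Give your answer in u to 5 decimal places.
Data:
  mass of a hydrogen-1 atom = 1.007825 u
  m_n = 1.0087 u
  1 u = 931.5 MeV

Mass defect = 140.13 MeV / (931.5 MeV/u) = 0.1504348 u
Constituent mass = 8(1.007825) + 10(1.0087) = 18.149600 u
Atomic mass = 18.149600 − 0.1504348 = 17.9991652 u ≈ 17.99917 u (to 5 decimal places)

17.99917 u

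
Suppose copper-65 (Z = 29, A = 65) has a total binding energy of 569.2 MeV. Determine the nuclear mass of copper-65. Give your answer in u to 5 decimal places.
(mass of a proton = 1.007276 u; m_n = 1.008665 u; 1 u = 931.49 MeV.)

64.91188 u

Mass defect = 569.2 MeV / (931.49 MeV/u) = 0.6110640 u
Constituent mass = 29(1.007276) + 36(1.008665) = 65.522944 u
Nuclear mass = 65.522944 − 0.6110640 = 64.9118800 u ≈ 64.91188 u (to 5 decimal places)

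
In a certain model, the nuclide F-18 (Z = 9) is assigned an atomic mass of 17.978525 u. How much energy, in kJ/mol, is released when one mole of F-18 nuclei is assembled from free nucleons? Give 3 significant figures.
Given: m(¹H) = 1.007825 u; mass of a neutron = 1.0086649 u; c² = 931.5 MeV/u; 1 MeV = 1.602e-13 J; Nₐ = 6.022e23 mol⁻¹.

The nucleus contains 9 protons and 18 − 9 = 9 neutrons.
Mass of separated nucleons = 9(1.007825) + 9(1.0086649) = 9.070425 + 9.0779841 = 18.1484091 u
The mass defect is 18.1484091 − 17.978525 = 0.1698841 u.
Converting to energy: 0.1698841 u × 931.5 MeV/u = 158.247 MeV
Per nucleus in joules: 158.247 MeV × 1.602e-13 J/MeV = 2.5351e-11 J
Per mole: 2.5351e-11 J × 6.022e23 mol⁻¹ = 1.5266e+13 J/mol

1.53e+10 kJ/mol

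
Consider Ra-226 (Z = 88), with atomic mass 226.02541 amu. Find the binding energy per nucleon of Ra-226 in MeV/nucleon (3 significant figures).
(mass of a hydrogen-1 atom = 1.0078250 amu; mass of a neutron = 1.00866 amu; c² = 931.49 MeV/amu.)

The nucleus contains 88 protons and 226 − 88 = 138 neutrons.
Total constituent mass: 88 × 1.0078250 + 138 × 1.00866 = 227.8836800 amu
The mass defect is 227.8836800 − 226.02541 = 1.8582700 amu.
Binding energy = Δm·c² = 1.8582700 × 931.49 MeV/amu = 1730.96 MeV
BE/A = 1730.96 MeV / 226 = 7.659 MeV/nucleon

7.66 MeV/nucleon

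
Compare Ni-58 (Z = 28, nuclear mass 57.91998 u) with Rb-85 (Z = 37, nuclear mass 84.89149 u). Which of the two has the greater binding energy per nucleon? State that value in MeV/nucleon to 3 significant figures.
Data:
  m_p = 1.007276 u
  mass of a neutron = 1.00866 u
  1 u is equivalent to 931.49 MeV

Ni-58; 8.73 MeV/nucleon

Ni-58: Σm = 28(1.007276) + 30(1.00866) = 58.463528 u; Δm = 0.543548 u; E_B = 506.31 MeV; E_B/A = 8.729 MeV
Rb-85: Σm = 37(1.007276) + 48(1.00866) = 85.684892 u; Δm = 0.793402 u; E_B = 739.05 MeV; E_B/A = 8.6947 MeV
Ni-58 has the higher binding energy per nucleon, so it is the more tightly bound nucleus.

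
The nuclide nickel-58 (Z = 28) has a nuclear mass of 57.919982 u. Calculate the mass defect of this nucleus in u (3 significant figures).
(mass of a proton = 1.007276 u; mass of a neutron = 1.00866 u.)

0.544 u

The nucleus contains 28 protons and 58 − 28 = 30 neutrons.
Σm = 28·m_p + 30·m_n = 28.203728 + 30.25980 = 58.463528 u
Δm = 58.463528 − 57.919982 = 0.543546 u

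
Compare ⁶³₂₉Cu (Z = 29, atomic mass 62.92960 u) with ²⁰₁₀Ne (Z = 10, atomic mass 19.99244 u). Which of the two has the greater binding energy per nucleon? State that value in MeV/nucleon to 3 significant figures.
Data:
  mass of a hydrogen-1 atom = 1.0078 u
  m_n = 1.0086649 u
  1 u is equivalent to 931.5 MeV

⁶³₂₉Cu: Σm = 29(1.0078) + 34(1.0086649) = 63.5208066 u; Δm = 0.5912066 u; E_B = 550.71 MeV; E_B/A = 8.741 MeV
²⁰₁₀Ne: Σm = 10(1.0078) + 10(1.0086649) = 20.1646490 u; Δm = 0.1722090 u; E_B = 160.41 MeV; E_B/A = 8.021 MeV
⁶³₂₉Cu has the higher binding energy per nucleon, so it is the more tightly bound nucleus.

⁶³₂₉Cu; 8.74 MeV/nucleon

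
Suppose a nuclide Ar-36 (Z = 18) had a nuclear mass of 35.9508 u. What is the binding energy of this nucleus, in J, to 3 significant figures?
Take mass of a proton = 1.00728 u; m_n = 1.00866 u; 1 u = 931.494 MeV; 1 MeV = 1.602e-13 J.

With 18 protons and 18 neutrons (A = 36):
Mass of separated nucleons = 18(1.00728) + 18(1.00866) = 18.13104 + 18.15588 = 36.28692 u
The mass defect is 36.28692 − 35.9508 = 0.33612 u.
Binding energy = Δm·c² = 0.33612 × 931.494 MeV/u = 313.094 MeV
In joules: 313.094 MeV × 1.602e-13 J/MeV = 5.0158e-11 J

5.02e-11 J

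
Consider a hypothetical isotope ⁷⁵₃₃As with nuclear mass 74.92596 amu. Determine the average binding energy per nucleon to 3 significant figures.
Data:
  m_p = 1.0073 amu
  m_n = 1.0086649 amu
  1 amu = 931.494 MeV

Z = 33, so N = A − Z = 75 − 33 = 42.
Total constituent mass: 33 × 1.0073 + 42 × 1.0086649 = 75.6048258 amu
Δm = 75.6048258 − 74.92596 = 0.6788658 amu
Converting to energy: 0.6788658 amu × 931.494 MeV/amu = 632.359 MeV
Per nucleon: 632.359 / 75 = 8.431 MeV

8.43 MeV/nucleon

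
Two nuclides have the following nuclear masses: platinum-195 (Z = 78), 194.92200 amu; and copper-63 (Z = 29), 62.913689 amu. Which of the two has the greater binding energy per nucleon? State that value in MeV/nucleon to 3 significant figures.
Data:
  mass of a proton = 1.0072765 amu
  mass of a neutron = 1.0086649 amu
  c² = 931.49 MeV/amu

copper-63; 8.75 MeV/nucleon

platinum-195: Σm = 78(1.0072765) + 117(1.0086649) = 196.5813603 amu; Δm = 1.6593603 amu; E_B = 1545.7 MeV; E_B/A = 7.927 MeV
copper-63: Σm = 29(1.0072765) + 34(1.0086649) = 63.5056251 amu; Δm = 0.5919361 amu; E_B = 551.38 MeV; E_B/A = 8.752 MeV
copper-63 has the higher binding energy per nucleon, so it is the more tightly bound nucleus.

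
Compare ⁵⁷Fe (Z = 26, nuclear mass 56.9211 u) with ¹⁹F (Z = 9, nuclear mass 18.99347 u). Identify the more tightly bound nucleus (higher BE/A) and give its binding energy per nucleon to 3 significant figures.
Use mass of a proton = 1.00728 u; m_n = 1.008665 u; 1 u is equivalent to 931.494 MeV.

⁵⁷Fe: Σm = 26(1.00728) + 31(1.008665) = 57.457895 u; Δm = 0.536795 u; E_B = 500.02 MeV; E_B/A = 8.772 MeV
¹⁹F: Σm = 9(1.00728) + 10(1.008665) = 19.152170 u; Δm = 0.158700 u; E_B = 147.828 MeV; E_B/A = 7.780 MeV
⁵⁷Fe has the higher binding energy per nucleon, so it is the more tightly bound nucleus.

⁵⁷Fe; 8.77 MeV/nucleon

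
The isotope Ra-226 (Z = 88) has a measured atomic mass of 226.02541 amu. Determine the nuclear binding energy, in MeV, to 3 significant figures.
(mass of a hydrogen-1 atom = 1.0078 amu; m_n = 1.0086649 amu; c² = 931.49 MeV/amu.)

The nucleus contains 88 protons and 226 − 88 = 138 neutrons.
Mass of separated nucleons = 88(1.0078) + 138(1.0086649) = 88.6864 + 139.1957562 = 227.8821562 amu
Δm = 227.8821562 − 226.02541 = 1.8567462 amu
Converting to energy: 1.8567462 amu × 931.49 MeV/amu = 1729.54 MeV

1730 MeV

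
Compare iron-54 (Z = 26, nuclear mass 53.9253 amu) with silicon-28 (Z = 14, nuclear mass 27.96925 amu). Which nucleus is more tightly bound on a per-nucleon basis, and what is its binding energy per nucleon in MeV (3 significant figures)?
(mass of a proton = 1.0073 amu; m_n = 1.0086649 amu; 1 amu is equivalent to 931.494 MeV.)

iron-54; 8.75 MeV/nucleon

iron-54: Σm = 26(1.0073) + 28(1.0086649) = 54.4324172 amu; Δm = 0.5071172 amu; E_B = 472.38 MeV; E_B/A = 8.748 MeV
silicon-28: Σm = 14(1.0073) + 14(1.0086649) = 28.2235086 amu; Δm = 0.2542586 amu; E_B = 236.84 MeV; E_B/A = 8.459 MeV
iron-54 has the higher binding energy per nucleon, so it is the more tightly bound nucleus.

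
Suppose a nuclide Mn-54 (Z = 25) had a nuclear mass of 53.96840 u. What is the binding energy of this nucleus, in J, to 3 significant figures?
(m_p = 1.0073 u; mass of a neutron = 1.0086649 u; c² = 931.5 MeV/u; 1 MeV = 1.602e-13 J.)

6.94e-11 J

With 25 protons and 29 neutrons (A = 54):
Σm = 25·m_p + 29·m_n = 25.1825 + 29.2512821 = 54.4337821 u
The mass defect is 54.4337821 − 53.96840 = 0.4653821 u.
Converting to energy: 0.4653821 u × 931.5 MeV/u = 433.503 MeV
In joules: 433.503 MeV × 1.602e-13 J/MeV = 6.9447e-11 J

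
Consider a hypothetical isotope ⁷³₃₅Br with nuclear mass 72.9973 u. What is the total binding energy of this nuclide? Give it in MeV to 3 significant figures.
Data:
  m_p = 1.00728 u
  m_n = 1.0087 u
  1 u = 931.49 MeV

Total constituent mass: 35 × 1.00728 + 38 × 1.0087 = 73.58540 u
The mass defect is 73.58540 − 72.9973 = 0.58810 u.
Binding energy = Δm·c² = 0.58810 × 931.49 MeV/u = 547.809 MeV

548 MeV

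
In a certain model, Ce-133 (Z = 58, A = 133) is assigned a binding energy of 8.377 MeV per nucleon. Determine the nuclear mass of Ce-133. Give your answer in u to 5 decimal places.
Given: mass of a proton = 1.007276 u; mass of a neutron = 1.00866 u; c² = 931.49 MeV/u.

132.87542 u

Total binding energy = 133 × 8.377 = 1114.141 MeV
Mass defect = 1114.141 MeV / (931.49 MeV/u) = 1.1960848 u
Constituent mass = 58(1.007276) + 75(1.00866) = 134.071508 u
Nuclear mass = 134.071508 − 1.1960848 = 132.8754232 u ≈ 132.87542 u (to 5 decimal places)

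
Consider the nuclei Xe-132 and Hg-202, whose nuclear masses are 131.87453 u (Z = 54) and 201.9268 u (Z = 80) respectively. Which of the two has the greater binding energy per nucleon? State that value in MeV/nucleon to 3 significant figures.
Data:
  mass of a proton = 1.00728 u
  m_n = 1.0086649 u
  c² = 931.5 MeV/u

Xe-132: Σm = 54(1.00728) + 78(1.0086649) = 133.0689822 u; Δm = 1.1944522 u; E_B = 1112.6 MeV; E_B/A = 8.429 MeV
Hg-202: Σm = 80(1.00728) + 122(1.0086649) = 203.6395178 u; Δm = 1.7127178 u; E_B = 1595.4 MeV; E_B/A = 7.898 MeV
Xe-132 has the higher binding energy per nucleon, so it is the more tightly bound nucleus.

Xe-132; 8.43 MeV/nucleon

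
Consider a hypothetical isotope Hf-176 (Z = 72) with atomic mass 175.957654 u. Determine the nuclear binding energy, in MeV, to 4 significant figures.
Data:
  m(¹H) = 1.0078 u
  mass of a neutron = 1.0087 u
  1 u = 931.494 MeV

1405 MeV

The nucleus contains 72 protons and 176 − 72 = 104 neutrons.
Total constituent mass: 72 × 1.0078 + 104 × 1.0087 = 177.4664 u
The mass defect is 177.4664 − 175.957654 = 1.508746 u.
Converting to energy: 1.508746 u × 931.494 MeV/u = 1405.39 MeV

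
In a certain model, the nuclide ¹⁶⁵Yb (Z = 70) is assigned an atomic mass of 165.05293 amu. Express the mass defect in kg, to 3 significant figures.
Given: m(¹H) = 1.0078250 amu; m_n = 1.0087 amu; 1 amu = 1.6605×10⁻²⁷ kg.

2.19e-27 kg

Mass of separated nucleons = 70(1.0078250) + 95(1.0087) = 70.5477500 + 95.8265 = 166.3742500 amu
The mass defect is 166.3742500 − 165.05293 = 1.3213200 amu.
In SI units: 1.3213200 amu × 1.6605×10⁻²⁷ kg/amu = 2.1941e-27 kg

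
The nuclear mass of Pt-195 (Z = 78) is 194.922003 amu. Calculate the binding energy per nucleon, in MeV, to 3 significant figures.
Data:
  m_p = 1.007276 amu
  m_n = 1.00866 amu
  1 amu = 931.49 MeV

Σm = 78·m_p + 117·m_n = 78.567528 + 118.01322 = 196.580748 amu
The mass defect is 196.580748 − 194.922003 = 1.658745 amu.
E_B = 1.658745 × 931.49 = 1545.10 MeV
Per nucleon: 1545.10 / 195 = 7.924 MeV

7.92 MeV/nucleon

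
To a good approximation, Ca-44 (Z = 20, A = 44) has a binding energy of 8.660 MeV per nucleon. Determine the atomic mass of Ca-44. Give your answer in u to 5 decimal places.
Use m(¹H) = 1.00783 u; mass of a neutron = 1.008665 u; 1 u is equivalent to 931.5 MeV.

Total binding energy = 44 × 8.660 = 381.040 MeV
Mass defect = 381.040 MeV / (931.5 MeV/u) = 0.4090607 u
Constituent mass = 20(1.00783) + 24(1.008665) = 44.364560 u
Atomic mass = 44.364560 − 0.4090607 = 43.9554993 u ≈ 43.95550 u (to 5 decimal places)

43.95550 u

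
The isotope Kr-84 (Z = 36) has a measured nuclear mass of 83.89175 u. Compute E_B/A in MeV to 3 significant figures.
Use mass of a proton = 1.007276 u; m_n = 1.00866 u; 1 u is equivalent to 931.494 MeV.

Z = 36, so N = A − Z = 84 − 36 = 48.
Mass of separated nucleons = 36(1.007276) + 48(1.00866) = 36.261936 + 48.41568 = 84.677616 u
The mass defect is 84.677616 − 83.89175 = 0.785866 u.
Converting to energy: 0.785866 u × 931.494 MeV/u = 732.029 MeV
BE/A = 732.029 MeV / 84 = 8.7146 MeV/nucleon

8.71 MeV/nucleon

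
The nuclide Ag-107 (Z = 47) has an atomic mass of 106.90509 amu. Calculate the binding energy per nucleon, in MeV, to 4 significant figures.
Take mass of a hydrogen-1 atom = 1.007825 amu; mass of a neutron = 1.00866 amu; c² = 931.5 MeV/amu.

8.551 MeV/nucleon

The nucleus contains 47 protons and 107 − 47 = 60 neutrons.
Σm = 47·m(¹H) + 60·m_n = 47.367775 + 60.51960 = 107.887375 amu
The mass defect is 107.887375 − 106.90509 = 0.982285 amu.
Converting to energy: 0.982285 amu × 931.5 MeV/amu = 914.998 MeV
BE/A = 914.998 MeV / 107 = 8.551 MeV/nucleon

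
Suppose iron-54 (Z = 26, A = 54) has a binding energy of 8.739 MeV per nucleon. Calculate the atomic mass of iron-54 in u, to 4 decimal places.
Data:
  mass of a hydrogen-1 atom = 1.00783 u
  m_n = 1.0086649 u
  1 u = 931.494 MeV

53.9396 u

Total binding energy = 54 × 8.739 = 471.906 MeV
Mass defect = 471.906 MeV / (931.494 MeV/u) = 0.506612 u
Constituent mass = 26(1.00783) + 28(1.0086649) = 54.4461972 u
Atomic mass = 54.4461972 − 0.506612 = 53.9395852 u ≈ 53.9396 u (to 4 decimal places)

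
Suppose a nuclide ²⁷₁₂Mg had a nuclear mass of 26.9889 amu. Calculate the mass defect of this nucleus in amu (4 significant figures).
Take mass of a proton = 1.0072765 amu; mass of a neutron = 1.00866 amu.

0.2283 amu

Mass of separated nucleons = 12(1.0072765) + 15(1.00866) = 12.0873180 + 15.12990 = 27.2172180 amu
The mass defect is 27.2172180 − 26.9889 = 0.2283180 amu.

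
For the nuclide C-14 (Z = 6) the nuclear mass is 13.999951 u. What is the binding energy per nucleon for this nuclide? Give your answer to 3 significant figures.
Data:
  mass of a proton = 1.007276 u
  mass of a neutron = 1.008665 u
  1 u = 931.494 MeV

7.52 MeV/nucleon

Z = 6, so N = A − Z = 14 − 6 = 8.
Σm = 6·m_p + 8·m_n = 6.043656 + 8.069320 = 14.112976 u
Mass defect Δm = 14.112976 − 13.999951 = 0.113025 u
E_B = 0.113025 × 931.494 = 105.282 MeV
BE/A = 105.282 MeV / 14 = 7.520 MeV/nucleon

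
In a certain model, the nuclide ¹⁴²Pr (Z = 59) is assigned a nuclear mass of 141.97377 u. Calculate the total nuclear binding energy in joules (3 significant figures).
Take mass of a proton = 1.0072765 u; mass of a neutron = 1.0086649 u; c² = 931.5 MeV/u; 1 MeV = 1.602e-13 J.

With 59 protons and 83 neutrons (A = 142):
Σm = 59·m_p + 83·m_n = 59.4293135 + 83.7191867 = 143.1485002 u
Mass defect Δm = 143.1485002 − 141.97377 = 1.1747302 u
Binding energy = Δm·c² = 1.1747302 × 931.5 MeV/u = 1094.26 MeV
In joules: 1094.26 MeV × 1.602e-13 J/MeV = 1.7530e-10 J

1.75e-10 J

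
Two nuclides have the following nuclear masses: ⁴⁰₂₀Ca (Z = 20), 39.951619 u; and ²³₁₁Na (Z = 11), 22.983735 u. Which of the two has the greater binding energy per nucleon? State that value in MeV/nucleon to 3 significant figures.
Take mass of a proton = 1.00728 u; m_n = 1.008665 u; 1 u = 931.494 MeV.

⁴⁰₂₀Ca: Σm = 20(1.00728) + 20(1.008665) = 40.318900 u; Δm = 0.367281 u; E_B = 342.12 MeV; E_B/A = 8.553 MeV
²³₁₁Na: Σm = 11(1.00728) + 12(1.008665) = 23.184060 u; Δm = 0.200325 u; E_B = 186.60 MeV; E_B/A = 8.113 MeV
⁴⁰₂₀Ca has the higher binding energy per nucleon, so it is the more tightly bound nucleus.

⁴⁰₂₀Ca; 8.55 MeV/nucleon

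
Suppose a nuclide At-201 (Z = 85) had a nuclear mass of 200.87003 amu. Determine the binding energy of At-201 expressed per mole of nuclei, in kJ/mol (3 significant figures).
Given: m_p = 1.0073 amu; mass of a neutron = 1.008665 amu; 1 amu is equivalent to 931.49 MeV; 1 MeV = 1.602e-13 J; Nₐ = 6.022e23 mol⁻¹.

1.58e+11 kJ/mol

With 85 protons and 116 neutrons (A = 201):
Total constituent mass: 85 × 1.0073 + 116 × 1.008665 = 202.625640 amu
Mass defect Δm = 202.625640 − 200.87003 = 1.755610 amu
E_B = 1.755610 × 931.49 = 1635.33 MeV
Per nucleus in joules: 1635.33 MeV × 1.602e-13 J/MeV = 2.6198e-10 J
Per mole: 2.6198e-10 J × 6.022e23 mol⁻¹ = 1.5776e+14 J/mol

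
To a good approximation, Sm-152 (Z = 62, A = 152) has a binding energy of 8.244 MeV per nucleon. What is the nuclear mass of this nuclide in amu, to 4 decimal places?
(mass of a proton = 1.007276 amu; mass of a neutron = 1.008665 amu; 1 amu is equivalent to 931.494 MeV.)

151.8857 amu

Total binding energy = 152 × 8.244 = 1253.088 MeV
Mass defect = 1253.088 MeV / (931.494 MeV/amu) = 1.345245 amu
Constituent mass = 62(1.007276) + 90(1.008665) = 153.230962 amu
Nuclear mass = 153.230962 − 1.345245 = 151.885717 amu ≈ 151.8857 amu (to 4 decimal places)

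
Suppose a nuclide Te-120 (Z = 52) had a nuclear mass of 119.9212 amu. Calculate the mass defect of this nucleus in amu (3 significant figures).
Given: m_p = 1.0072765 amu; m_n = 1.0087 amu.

1.05 amu

With 52 protons and 68 neutrons (A = 120):
Mass of separated nucleons = 52(1.0072765) + 68(1.0087) = 52.3783780 + 68.5916 = 120.9699780 amu
The mass defect is 120.9699780 − 119.9212 = 1.0487780 amu.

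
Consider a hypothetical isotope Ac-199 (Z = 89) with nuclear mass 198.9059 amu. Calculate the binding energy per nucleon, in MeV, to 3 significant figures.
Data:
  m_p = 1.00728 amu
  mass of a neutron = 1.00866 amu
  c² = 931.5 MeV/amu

7.93 MeV/nucleon

Mass of separated nucleons = 89(1.00728) + 110(1.00866) = 89.64792 + 110.95260 = 200.60052 amu
The mass defect is 200.60052 − 198.9059 = 1.69462 amu.
Binding energy = Δm·c² = 1.69462 × 931.5 MeV/amu = 1578.54 MeV
Per nucleon: 1578.54 / 199 = 7.932 MeV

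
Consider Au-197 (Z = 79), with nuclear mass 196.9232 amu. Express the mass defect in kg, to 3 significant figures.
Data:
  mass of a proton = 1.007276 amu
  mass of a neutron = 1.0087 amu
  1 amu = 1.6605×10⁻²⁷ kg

2.79e-27 kg

The nucleus contains 79 protons and 197 − 79 = 118 neutrons.
Σm = 79·m_p + 118·m_n = 79.574804 + 119.0266 = 198.601404 amu
Mass defect Δm = 198.601404 − 196.9232 = 1.678204 amu
In SI units: 1.678204 amu × 1.6605×10⁻²⁷ kg/amu = 2.7867e-27 kg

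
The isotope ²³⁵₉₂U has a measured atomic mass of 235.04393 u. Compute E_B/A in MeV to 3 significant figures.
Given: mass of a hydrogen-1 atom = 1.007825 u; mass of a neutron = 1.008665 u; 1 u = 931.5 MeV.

7.59 MeV/nucleon

Z = 92, so N = A − Z = 235 − 92 = 143.
Mass of separated nucleons = 92(1.007825) + 143(1.008665) = 92.719900 + 144.239095 = 236.958995 u
The mass defect is 236.958995 − 235.04393 = 1.915065 u.
Converting to energy: 1.915065 u × 931.5 MeV/u = 1783.88 MeV
Per nucleon: 1783.88 / 235 = 7.591 MeV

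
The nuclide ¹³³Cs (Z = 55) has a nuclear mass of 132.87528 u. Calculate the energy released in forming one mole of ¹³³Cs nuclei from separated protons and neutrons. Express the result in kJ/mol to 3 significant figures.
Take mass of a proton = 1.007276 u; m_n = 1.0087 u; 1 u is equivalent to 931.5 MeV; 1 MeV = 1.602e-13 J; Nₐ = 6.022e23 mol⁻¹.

1.08e+11 kJ/mol

Total constituent mass: 55 × 1.007276 + 78 × 1.0087 = 134.078780 u
Δm = 134.078780 − 132.87528 = 1.203500 u
E_B = 1.203500 × 931.5 = 1121.06 MeV
Per nucleus in joules: 1121.06 MeV × 1.602e-13 J/MeV = 1.7959e-10 J
Per mole: 1.7959e-10 J × 6.022e23 mol⁻¹ = 1.0815e+14 J/mol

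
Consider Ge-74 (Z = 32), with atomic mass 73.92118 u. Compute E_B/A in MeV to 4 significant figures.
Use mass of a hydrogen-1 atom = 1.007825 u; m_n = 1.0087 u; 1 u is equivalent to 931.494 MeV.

8.744 MeV/nucleon

The nucleus contains 32 protons and 74 − 32 = 42 neutrons.
Mass of separated nucleons = 32(1.007825) + 42(1.0087) = 32.250400 + 42.3654 = 74.615800 u
The mass defect is 74.615800 − 73.92118 = 0.694620 u.
Binding energy = Δm·c² = 0.694620 × 931.494 MeV/u = 647.034 MeV
BE/A = 647.034 MeV / 74 = 8.744 MeV/nucleon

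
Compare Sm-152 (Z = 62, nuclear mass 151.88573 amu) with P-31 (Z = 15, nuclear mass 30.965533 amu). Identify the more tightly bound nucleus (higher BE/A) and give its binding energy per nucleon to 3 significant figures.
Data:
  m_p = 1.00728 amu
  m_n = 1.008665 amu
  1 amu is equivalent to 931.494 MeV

Sm-152: Σm = 62(1.00728) + 90(1.008665) = 153.231210 amu; Δm = 1.345480 amu; E_B = 1253.3 MeV; E_B/A = 8.245 MeV
P-31: Σm = 15(1.00728) + 16(1.008665) = 31.247840 amu; Δm = 0.282307 amu; E_B = 262.97 MeV; E_B/A = 8.483 MeV
P-31 has the higher binding energy per nucleon, so it is the more tightly bound nucleus.

P-31; 8.48 MeV/nucleon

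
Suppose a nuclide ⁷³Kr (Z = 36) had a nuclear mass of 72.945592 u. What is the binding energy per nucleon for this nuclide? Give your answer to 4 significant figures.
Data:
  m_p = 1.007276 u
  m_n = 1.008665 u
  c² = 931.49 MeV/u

Σm = 36·m_p + 37·m_n = 36.261936 + 37.320605 = 73.582541 u
Mass defect Δm = 73.582541 − 72.945592 = 0.636949 u
Converting to energy: 0.636949 u × 931.49 MeV/u = 593.312 MeV
Per nucleon: 593.312 / 73 = 8.128 MeV

8.128 MeV/nucleon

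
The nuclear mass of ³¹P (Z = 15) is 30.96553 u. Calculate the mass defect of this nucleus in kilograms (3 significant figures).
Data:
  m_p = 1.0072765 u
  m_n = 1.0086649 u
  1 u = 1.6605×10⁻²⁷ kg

4.69e-28 kg

Σm = 15·m_p + 16·m_n = 15.1091475 + 16.1386384 = 31.2477859 u
Mass defect Δm = 31.2477859 − 30.96553 = 0.2822559 u
In SI units: 0.2822559 u × 1.6605×10⁻²⁷ kg/u = 4.6869e-28 kg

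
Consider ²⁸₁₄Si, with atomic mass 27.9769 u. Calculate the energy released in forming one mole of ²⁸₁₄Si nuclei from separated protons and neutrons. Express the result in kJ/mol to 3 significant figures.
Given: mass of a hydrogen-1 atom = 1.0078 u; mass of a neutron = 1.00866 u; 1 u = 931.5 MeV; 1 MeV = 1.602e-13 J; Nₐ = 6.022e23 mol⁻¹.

2.28e+10 kJ/mol

Z = 14, so N = A − Z = 28 − 14 = 14.
Total constituent mass: 14 × 1.0078 + 14 × 1.00866 = 28.23044 u
The mass defect is 28.23044 − 27.9769 = 0.25354 u.
Converting to energy: 0.25354 u × 931.5 MeV/u = 236.173 MeV
Per nucleus in joules: 236.173 MeV × 1.602e-13 J/MeV = 3.7835e-11 J
Per mole: 3.7835e-11 J × 6.022e23 mol⁻¹ = 2.2784e+13 J/mol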